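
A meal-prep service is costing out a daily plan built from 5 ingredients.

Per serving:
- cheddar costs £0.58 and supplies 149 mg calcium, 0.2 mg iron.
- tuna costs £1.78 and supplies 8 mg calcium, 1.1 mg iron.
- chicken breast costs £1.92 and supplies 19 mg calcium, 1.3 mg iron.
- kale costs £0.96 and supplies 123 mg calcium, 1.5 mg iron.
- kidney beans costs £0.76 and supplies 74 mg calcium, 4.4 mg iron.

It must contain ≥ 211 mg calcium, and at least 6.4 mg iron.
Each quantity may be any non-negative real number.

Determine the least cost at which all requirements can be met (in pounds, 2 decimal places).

Let x1 = servings of cheddar, x2 = servings of tuna, x3 = servings of chicken breast, x4 = servings of kale, x5 = servings of kidney beans.
Minimise 0.58x1 + 1.78x2 + 1.92x3 + 0.96x4 + 0.76x5 subject to:
  149x1 + 8x2 + 19x3 + 123x4 + 74x5 ≥ 211   (calcium)
  0.2x1 + 1.1x2 + 1.3x3 + 1.5x4 + 4.4x5 ≥ 6.4   (iron)
  x1, x2, x3, x4, x5 ≥ 0.
The optimal basis is {cheddar, kidney beans}; tuna, chicken breast, kale drop out. Binding constraints: calcium and iron.
Optimal quantities: cheddar = 0.7097 servings, kidney beans = 1.422 servings.
Hence cost = 0.58·0.7097 + 0.76·1.422 = £1.4923.

£1.49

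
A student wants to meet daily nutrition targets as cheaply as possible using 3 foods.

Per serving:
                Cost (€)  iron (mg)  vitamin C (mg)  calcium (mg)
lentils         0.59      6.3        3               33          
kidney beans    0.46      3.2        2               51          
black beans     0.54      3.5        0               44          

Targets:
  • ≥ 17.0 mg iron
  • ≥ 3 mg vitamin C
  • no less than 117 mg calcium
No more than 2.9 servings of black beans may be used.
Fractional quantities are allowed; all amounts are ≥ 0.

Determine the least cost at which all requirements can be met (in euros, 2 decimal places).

€1.72

This is a linear program. Let x1 = servings of lentils, x2 = servings of kidney beans, x3 = servings of black beans.
Minimize 0.59x1 + 0.46x2 + 0.54x3 s.t.:
  6.3x1 + 3.2x2 + 3.5x3 ≥ 17   (iron)
  3x1 + 2x2 ≥ 3   (vitamin C)
  33x1 + 51x2 + 44x3 ≥ 117   (calcium)
  x3 ≤ 2.9
  x1, x2, x3 ≥ 0.
The minimum-cost mix takes nothing from black beans — only lentils, kidney beans. Binding constraints: iron and calcium.
So lentils = 2.284 servings, kidney beans = 0.8164 servings.
Objective = 0.59·2.284 + 0.46·0.8164 = 1.7231.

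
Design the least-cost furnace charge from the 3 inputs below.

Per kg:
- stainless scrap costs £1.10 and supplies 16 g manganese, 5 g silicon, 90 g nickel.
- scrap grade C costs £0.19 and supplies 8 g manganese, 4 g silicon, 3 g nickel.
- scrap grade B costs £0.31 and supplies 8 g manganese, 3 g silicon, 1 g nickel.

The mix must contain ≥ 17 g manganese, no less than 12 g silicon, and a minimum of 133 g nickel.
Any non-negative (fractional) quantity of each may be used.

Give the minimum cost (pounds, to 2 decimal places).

£1.81

Let x1 = kg of stainless scrap, x2 = kg of scrap grade C, x3 = kg of scrap grade B.
min 1.1x1 + 0.19x2 + 0.31x3 subject to:
  16x1 + 8x2 + 8x3 ≥ 17   (manganese)
  5x1 + 4x2 + 3x3 ≥ 12   (silicon)
  90x1 + 3x2 + 1x3 ≥ 133   (nickel)
  x1, x2, x3 ≥ 0.
The cheapest feasible vertex uses only stainless scrap, scrap grade C; scrap grade B is not used. The silicon and nickel requirements are met with equality.
Optimal quantities: stainless scrap = 1.438 kg, scrap grade C = 1.203 kg.
Cost = 1.1·1.438 + 0.19·1.203 = 1.8104.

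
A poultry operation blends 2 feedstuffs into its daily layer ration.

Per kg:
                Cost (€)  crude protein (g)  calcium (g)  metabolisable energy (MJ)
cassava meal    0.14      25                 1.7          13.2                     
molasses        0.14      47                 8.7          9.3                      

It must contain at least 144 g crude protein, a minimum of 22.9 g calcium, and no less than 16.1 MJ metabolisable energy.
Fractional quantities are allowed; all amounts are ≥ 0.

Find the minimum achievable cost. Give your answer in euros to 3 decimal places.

€0.429

Set it up as a linear program. Let x1 = kg of cassava meal, x2 = kg of molasses.
Minimise 0.14x1 + 0.14x2 with:
  25x1 + 47x2 ≥ 144   (crude protein)
  1.7x1 + 8.7x2 ≥ 22.9   (calcium)
  13.2x1 + 9.3x2 ≥ 16.1   (metabolisable energy)
  x1, x2 ≥ 0.
The minimum-cost mix takes nothing from cassava meal — only molasses. Binding constraint: crude protein.
Optimal quantities: molasses = 3.064 kg.
Hence cost = 0.14·3.064 = €0.42896.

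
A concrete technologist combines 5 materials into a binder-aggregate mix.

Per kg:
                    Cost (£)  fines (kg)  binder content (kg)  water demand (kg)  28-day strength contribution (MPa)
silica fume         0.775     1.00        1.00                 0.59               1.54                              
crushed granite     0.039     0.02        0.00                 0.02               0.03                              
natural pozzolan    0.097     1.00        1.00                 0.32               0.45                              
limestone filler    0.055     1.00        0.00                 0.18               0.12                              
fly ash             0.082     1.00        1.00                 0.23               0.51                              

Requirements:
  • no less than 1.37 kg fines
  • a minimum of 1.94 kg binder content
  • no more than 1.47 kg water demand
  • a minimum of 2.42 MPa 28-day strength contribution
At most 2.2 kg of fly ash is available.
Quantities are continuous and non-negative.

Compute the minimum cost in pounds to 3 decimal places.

£0.460

Let x1 = kg of silica fume, x2 = kg of crushed granite, x3 = kg of natural pozzolan, x4 = kg of limestone filler, x5 = kg of fly ash.
Minimize 0.775x1 + 0.039x2 + 0.097x3 + 0.055x4 + 0.082x5 subject to:
  1x1 + 0.02x2 + 1x3 + 1x4 + 1x5 ≥ 1.37   (fines)
  1x1 + 1x3 + 1x5 ≥ 1.94   (binder content)
  0.59x1 + 0.02x2 + 0.32x3 + 0.18x4 + 0.23x5 ≤ 1.47   (water demand)
  1.54x1 + 0.03x2 + 0.45x3 + 0.12x4 + 0.51x5 ≥ 2.42   (28-day strength contribution)
  x5 ≤ 2.2
  x1, x2, x3, x4, x5 ≥ 0.
At the optimum only natural pozzolan, fly ash are positive (silica fume, crushed granite, limestone filler = 0). The 28-day strength contribution and the fly ash cap requirements are met with equality.
Solving gives x3 = 2.884, x5 = 2.2.
Cost = 0.097·2.884 + 0.082·2.2 = 0.46015.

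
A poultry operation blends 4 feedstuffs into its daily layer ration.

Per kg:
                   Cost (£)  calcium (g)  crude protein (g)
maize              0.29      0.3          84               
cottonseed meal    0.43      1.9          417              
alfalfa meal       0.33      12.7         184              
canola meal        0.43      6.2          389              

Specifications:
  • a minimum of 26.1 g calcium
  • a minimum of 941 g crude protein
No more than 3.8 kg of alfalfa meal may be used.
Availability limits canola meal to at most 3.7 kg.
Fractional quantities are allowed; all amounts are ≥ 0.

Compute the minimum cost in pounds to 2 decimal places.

£1.18

Set it up as a linear program. Let x1 = kg of maize, x2 = kg of cottonseed meal, x3 = kg of alfalfa meal, x4 = kg of canola meal.
Minimize 0.29x1 + 0.43x2 + 0.33x3 + 0.43x4 subject to:
  0.3x1 + 1.9x2 + 12.7x3 + 6.2x4 ≥ 26.1   (calcium)
  84x1 + 417x2 + 184x3 + 389x4 ≥ 941   (crude protein)
  x3 ≤ 3.8
  x4 ≤ 3.7
  x1, x2, x3, x4 ≥ 0.
The minimum-cost mix takes nothing from maize, cottonseed meal — only alfalfa meal, canola meal. Binding constraints: calcium and crude protein.
Solving gives x3 = 1.137, x4 = 1.881.
Objective = 0.33·1.137 + 0.43·1.881 = 1.1840.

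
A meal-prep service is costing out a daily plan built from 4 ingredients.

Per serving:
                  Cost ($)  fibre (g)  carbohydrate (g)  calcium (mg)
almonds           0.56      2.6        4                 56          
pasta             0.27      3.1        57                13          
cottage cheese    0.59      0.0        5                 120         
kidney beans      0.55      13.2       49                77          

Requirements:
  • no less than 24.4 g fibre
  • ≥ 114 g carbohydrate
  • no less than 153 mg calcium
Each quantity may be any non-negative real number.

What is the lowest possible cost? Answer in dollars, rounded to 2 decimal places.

Let x1 = servings of almonds, x2 = servings of pasta, x3 = servings of cottage cheese, x4 = servings of kidney beans.
Minimise 0.56x1 + 0.27x2 + 0.59x3 + 0.55x4 s.t.:
  2.6x1 + 3.1x2 + 13.2x4 ≥ 24.4   (fibre)
  4x1 + 57x2 + 5x3 + 49x4 ≥ 114   (carbohydrate)
  56x1 + 13x2 + 120x3 + 77x4 ≥ 153   (calcium)
  x1, x2, x3, x4 ≥ 0.
At the optimum only pasta, cottage cheese, kidney beans are positive (almonds = 0). The fibre, carbohydrate, calcium requirements are met with equality.
Solving gives x2 = 0.5028, x3 = 0.1102, x4 = 1.73.
Objective = 0.27·0.5028 + 0.59·0.1102 + 0.55·1.73 = 1.1523.

$1.15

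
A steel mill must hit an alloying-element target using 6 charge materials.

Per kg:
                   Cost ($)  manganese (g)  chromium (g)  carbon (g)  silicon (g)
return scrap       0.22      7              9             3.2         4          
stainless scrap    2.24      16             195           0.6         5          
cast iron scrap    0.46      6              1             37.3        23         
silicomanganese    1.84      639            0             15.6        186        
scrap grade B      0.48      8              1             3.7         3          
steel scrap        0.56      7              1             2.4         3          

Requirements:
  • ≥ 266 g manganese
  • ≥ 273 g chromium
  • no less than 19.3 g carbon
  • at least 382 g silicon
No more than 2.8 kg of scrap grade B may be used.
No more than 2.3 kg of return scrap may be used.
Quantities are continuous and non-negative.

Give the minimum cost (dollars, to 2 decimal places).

$6.85

Let x1 = kg of return scrap, x2 = kg of stainless scrap, x3 = kg of cast iron scrap, x4 = kg of silicomanganese, x5 = kg of scrap grade B, x6 = kg of steel scrap.
min 0.22x1 + 2.24x2 + 0.46x3 + 1.84x4 + 0.48x5 + 0.56x6 with:
  7x1 + 16x2 + 6x3 + 639x4 + 8x5 + 7x6 ≥ 266   (manganese)
  9x1 + 195x2 + 1x3 + 1x5 + 1x6 ≥ 273   (chromium)
  3.2x1 + 0.6x2 + 37.3x3 + 15.6x4 + 3.7x5 + 2.4x6 ≥ 19.3   (carbon)
  4x1 + 5x2 + 23x3 + 186x4 + 3x5 + 3x6 ≥ 382   (silicon)
  x5 ≤ 2.8
  x1 ≤ 2.3
  x1, x2, x3, x4, x5, x6 ≥ 0.
The optimal basis is {stainless scrap, silicomanganese}; return scrap, cast iron scrap, scrap grade B, steel scrap drop out. The chromium and silicon requirements are met with equality.
Solving gives x2 = 1.4, x4 = 2.016.
Objective = 2.24·1.4 + 1.84·2.016 = 6.8454.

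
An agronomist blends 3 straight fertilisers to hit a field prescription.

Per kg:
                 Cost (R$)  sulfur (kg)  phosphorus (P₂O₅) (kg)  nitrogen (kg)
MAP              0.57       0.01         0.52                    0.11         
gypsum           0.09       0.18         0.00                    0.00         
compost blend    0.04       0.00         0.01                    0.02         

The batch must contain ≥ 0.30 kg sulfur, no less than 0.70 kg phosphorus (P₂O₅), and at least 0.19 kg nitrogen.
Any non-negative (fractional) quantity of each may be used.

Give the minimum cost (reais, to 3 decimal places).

R$0.979

Let x1 = kg of MAP, x2 = kg of gypsum, x3 = kg of compost blend.
min 0.57x1 + 0.09x2 + 0.04x3 s.t.:
  0.01x1 + 0.18x2 ≥ 0.3   (sulfur)
  0.52x1 + 0.01x3 ≥ 0.7   (phosphorus (P₂O₅))
  0.11x1 + 0.02x3 ≥ 0.19   (nitrogen)
  x1, x2, x3 ≥ 0.
All 3 inputs are positive at the optimum. Binding constraints: sulfur, phosphorus (P₂O₅), nitrogen.
Optimal quantities: MAP = 1.301 kg, gypsum = 1.594 kg, compost blend = 2.344 kg.
Total cost: 0.57·1.301 + 0.09·1.594 + 0.04·2.344 = 0.97879.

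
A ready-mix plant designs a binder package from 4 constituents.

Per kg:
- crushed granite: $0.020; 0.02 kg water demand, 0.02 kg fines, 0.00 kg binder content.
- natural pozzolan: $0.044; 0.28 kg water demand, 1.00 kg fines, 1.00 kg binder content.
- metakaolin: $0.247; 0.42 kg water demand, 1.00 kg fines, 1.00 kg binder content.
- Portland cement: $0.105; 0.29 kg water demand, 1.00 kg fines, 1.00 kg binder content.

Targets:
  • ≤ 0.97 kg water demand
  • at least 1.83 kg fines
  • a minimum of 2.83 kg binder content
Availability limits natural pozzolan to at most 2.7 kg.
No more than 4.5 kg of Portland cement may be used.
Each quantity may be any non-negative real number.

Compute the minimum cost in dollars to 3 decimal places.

$0.132

Let x1 = kg of crushed granite, x2 = kg of natural pozzolan, x3 = kg of metakaolin, x4 = kg of Portland cement.
Minimise 0.02x1 + 0.044x2 + 0.247x3 + 0.105x4 subject to:
  0.02x1 + 0.28x2 + 0.42x3 + 0.29x4 ≤ 0.97   (water demand)
  0.02x1 + 1x2 + 1x3 + 1x4 ≥ 1.83   (fines)
  1x2 + 1x3 + 1x4 ≥ 2.83   (binder content)
  x2 ≤ 2.7
  x4 ≤ 4.5
  x1, x2, x3, x4 ≥ 0.
The cheapest feasible vertex uses only natural pozzolan, Portland cement; crushed granite, metakaolin are not used. The binder content and the natural pozzolan cap requirements are met with equality.
That vertex is x2 = 2.7, x4 = 0.13.
Cost = 0.044·2.7 + 0.105·0.13 = 0.13245.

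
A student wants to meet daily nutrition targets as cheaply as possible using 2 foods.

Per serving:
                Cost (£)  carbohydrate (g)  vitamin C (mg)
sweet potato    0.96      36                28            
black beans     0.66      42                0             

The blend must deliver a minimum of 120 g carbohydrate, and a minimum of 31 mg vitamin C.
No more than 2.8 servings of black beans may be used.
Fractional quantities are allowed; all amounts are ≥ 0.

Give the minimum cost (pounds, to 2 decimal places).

Let x1 = servings of sweet potato, x2 = servings of black beans.
Minimize 0.96x1 + 0.66x2 with:
  36x1 + 42x2 ≥ 120   (carbohydrate)
  28x1 ≥ 31   (vitamin C)
  x2 ≤ 2.8
  x1, x2 ≥ 0.
Both inputs are positive at the optimum. There the carbohydrate and vitamin C constraints are tight.
That vertex is x1 = 1.107, x2 = 1.908.
Objective = 0.96·1.107 + 0.66·1.908 = 2.3220.

£2.32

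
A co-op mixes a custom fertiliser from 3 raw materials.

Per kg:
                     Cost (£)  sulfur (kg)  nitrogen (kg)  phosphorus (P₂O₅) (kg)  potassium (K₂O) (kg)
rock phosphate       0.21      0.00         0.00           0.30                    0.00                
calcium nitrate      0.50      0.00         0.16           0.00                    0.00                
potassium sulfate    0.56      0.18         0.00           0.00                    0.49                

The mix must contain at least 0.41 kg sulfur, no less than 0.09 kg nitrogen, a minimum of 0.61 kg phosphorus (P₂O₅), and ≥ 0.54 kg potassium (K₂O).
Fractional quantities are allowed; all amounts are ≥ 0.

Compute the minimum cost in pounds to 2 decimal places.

£1.98

Treat it as an LP. Let x1 = kg of rock phosphate, x2 = kg of calcium nitrate, x3 = kg of potassium sulfate.
min 0.21x1 + 0.5x2 + 0.56x3 s.t.:
  0.18x3 ≥ 0.41   (sulfur)
  0.16x2 ≥ 0.09   (nitrogen)
  0.3x1 ≥ 0.61   (phosphorus (P₂O₅))
  0.49x3 ≥ 0.54   (potassium (K₂O))
  x1, x2, x3 ≥ 0.
The optimal mix uses every input. Binding constraints: sulfur, nitrogen, phosphorus (P₂O₅).
Solving gives x1 = 2.033, x2 = 0.5625, x3 = 2.278.
Total cost: 0.21·2.033 + 0.5·0.5625 + 0.56·2.278 = 1.9839.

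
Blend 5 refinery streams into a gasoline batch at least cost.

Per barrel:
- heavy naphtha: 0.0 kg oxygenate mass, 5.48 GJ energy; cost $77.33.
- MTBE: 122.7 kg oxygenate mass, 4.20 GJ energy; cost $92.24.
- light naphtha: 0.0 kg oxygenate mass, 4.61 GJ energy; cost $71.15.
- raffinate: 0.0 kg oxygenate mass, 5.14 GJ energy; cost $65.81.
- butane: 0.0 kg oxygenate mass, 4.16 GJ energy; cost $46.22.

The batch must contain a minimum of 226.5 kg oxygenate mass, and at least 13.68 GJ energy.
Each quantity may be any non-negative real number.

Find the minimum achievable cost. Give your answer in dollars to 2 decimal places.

Treat it as an LP. Let x1 = barrels of heavy naphtha, x2 = barrels of MTBE, x3 = barrels of light naphtha, x4 = barrels of raffinate, x5 = barrels of butane.
Minimise 77.33x1 + 92.24x2 + 71.15x3 + 65.81x4 + 46.22x5 with:
  122.7x2 ≥ 226.5   (oxygenate mass)
  5.48x1 + 4.2x2 + 4.61x3 + 5.14x4 + 4.16x5 ≥ 13.68   (energy)
  x1, x2, x3, x4, x5 ≥ 0.
The cheapest feasible vertex uses only MTBE, butane; heavy naphtha, light naphtha, raffinate are not used. The oxygenate mass and energy requirements are met with equality.
Solving gives x2 = 1.846, x5 = 1.4247.
Objective = 92.24·1.846 + 46.22·1.4247 = 236.1247.

$236.12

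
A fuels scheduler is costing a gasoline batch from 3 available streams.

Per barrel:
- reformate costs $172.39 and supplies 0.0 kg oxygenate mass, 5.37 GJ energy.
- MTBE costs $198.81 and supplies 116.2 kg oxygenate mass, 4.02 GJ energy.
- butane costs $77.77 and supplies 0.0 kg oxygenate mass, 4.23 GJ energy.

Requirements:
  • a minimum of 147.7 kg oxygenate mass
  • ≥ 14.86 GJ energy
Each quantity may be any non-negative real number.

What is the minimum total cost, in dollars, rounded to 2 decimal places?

Let x1 = barrels of reformate, x2 = barrels of MTBE, x3 = barrels of butane.
min 172.39x1 + 198.81x2 + 77.77x3 with:
  116.2x2 ≥ 147.7   (oxygenate mass)
  5.37x1 + 4.02x2 + 4.23x3 ≥ 14.86   (energy)
  x1, x2, x3 ≥ 0.
The minimum-cost mix takes nothing from reformate — only MTBE, butane. There the oxygenate mass and energy constraints are tight.
So MTBE = 1.2711 barrels, butane = 2.305 barrels.
Objective = 198.81·1.2711 + 77.77·2.305 = 431.9672.

$431.97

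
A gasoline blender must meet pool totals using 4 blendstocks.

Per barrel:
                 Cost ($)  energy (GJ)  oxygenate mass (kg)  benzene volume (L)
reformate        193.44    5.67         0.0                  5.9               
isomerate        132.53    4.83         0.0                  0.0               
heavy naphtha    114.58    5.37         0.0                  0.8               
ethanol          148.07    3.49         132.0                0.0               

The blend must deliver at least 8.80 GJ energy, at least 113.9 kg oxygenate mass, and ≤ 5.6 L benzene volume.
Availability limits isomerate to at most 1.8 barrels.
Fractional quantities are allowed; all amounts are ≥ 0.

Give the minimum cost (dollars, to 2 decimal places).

$251.28

Treat it as an LP. Let x1 = barrels of reformate, x2 = barrels of isomerate, x3 = barrels of heavy naphtha, x4 = barrels of ethanol.
Minimise 193.44x1 + 132.53x2 + 114.58x3 + 148.07x4 subject to:
  5.67x1 + 4.83x2 + 5.37x3 + 3.49x4 ≥ 8.8   (energy)
  132x4 ≥ 113.9   (oxygenate mass)
  5.9x1 + 0.8x3 ≤ 5.6   (benzene volume)
  x2 ≤ 1.8
  x1, x2, x3, x4 ≥ 0.
The optimal basis is {heavy naphtha, ethanol}; reformate, isomerate drop out. Binding constraints: energy and oxygenate mass.
That vertex is x3 = 1.07794, x4 = 0.862879.
Hence cost = 114.58·1.07794 + 148.07·0.862879 = $251.2769.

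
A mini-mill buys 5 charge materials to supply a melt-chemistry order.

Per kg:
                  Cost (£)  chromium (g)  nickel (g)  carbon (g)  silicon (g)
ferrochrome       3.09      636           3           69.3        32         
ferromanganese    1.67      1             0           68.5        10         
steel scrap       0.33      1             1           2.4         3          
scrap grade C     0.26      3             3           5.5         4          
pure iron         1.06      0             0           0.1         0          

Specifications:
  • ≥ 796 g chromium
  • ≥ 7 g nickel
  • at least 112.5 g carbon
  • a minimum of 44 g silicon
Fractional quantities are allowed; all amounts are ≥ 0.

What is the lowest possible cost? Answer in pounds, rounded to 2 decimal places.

£4.62

Treat it as an LP. Let x1 = kg of ferrochrome, x2 = kg of ferromanganese, x3 = kg of steel scrap, x4 = kg of scrap grade C, x5 = kg of pure iron.
Minimize 3.09x1 + 1.67x2 + 0.33x3 + 0.26x4 + 1.06x5 s.t.:
  636x1 + 1x2 + 1x3 + 3x4 ≥ 796   (chromium)
  3x1 + 1x3 + 3x4 ≥ 7   (nickel)
  69.3x1 + 68.5x2 + 2.4x3 + 5.5x4 + 0.1x5 ≥ 112.5   (carbon)
  32x1 + 10x2 + 3x3 + 4x4 ≥ 44   (silicon)
  x1, x2, x3, x4, x5 ≥ 0.
The minimum-cost mix takes nothing from steel scrap, pure iron — only ferrochrome, ferromanganese, scrap grade C. The chromium, nickel, carbon requirements are met with equality.
That vertex is x1 = 1.246, x2 = 0.2945, x4 = 1.087.
Total cost: 3.09·1.246 + 1.67·0.2945 + 0.26·1.087 = 4.6246.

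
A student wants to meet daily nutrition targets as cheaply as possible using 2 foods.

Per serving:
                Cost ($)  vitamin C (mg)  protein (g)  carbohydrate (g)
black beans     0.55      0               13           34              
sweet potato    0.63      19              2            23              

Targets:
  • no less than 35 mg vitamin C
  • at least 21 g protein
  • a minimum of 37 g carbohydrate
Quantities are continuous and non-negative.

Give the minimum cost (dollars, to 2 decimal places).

This is a linear program. Let x1 = servings of black beans, x2 = servings of sweet potato.
min 0.55x1 + 0.63x2 with:
  19x2 ≥ 35   (vitamin C)
  13x1 + 2x2 ≥ 21   (protein)
  34x1 + 23x2 ≥ 37   (carbohydrate)
  x1, x2 ≥ 0.
Both inputs are positive at the optimum. The vitamin C and protein requirements are met with equality.
That vertex is x1 = 1.332, x2 = 1.842.
Hence cost = 0.55·1.332 + 0.63·1.842 = $1.8931.

$1.89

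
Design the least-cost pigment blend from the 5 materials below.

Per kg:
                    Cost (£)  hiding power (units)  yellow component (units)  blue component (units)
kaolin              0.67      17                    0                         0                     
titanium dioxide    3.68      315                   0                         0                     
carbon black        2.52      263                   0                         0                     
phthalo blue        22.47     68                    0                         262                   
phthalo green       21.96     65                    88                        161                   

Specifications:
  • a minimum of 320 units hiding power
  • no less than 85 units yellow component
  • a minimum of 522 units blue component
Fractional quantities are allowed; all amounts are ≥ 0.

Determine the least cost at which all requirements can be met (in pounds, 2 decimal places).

£54.20

Let x1 = kg of kaolin, x2 = kg of titanium dioxide, x3 = kg of carbon black, x4 = kg of phthalo blue, x5 = kg of phthalo green.
Minimise 0.67x1 + 3.68x2 + 2.52x3 + 22.47x4 + 21.96x5 subject to:
  17x1 + 315x2 + 263x3 + 68x4 + 65x5 ≥ 320   (hiding power)
  88x5 ≥ 85   (yellow component)
  262x4 + 161x5 ≥ 522   (blue component)
  x1, x2, x3, x4, x5 ≥ 0.
The cheapest feasible vertex uses only carbon black, phthalo blue, phthalo green; kaolin, titanium dioxide are not used. There the hiding power, yellow component, blue component constraints are tight.
Solving gives x3 = 0.6163, x4 = 1.399, x5 = 0.9659.
Total cost: 2.52·0.6163 + 22.47·1.399 + 21.96·0.9659 = 54.1998.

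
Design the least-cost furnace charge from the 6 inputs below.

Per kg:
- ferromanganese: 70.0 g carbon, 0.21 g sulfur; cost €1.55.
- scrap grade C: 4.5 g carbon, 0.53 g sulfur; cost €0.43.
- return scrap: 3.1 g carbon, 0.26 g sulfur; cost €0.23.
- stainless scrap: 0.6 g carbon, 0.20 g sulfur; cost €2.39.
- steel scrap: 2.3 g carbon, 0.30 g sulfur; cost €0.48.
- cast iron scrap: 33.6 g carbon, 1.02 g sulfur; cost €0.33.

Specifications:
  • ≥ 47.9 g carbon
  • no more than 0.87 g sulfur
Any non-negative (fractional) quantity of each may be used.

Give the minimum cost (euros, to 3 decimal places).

Treat it as an LP. Let x1 = kg of ferromanganese, x2 = kg of scrap grade C, x3 = kg of return scrap, x4 = kg of stainless scrap, x5 = kg of steel scrap, x6 = kg of cast iron scrap.
Minimise 1.55x1 + 0.43x2 + 0.23x3 + 2.39x4 + 0.48x5 + 0.33x6 subject to:
  70x1 + 4.5x2 + 3.1x3 + 0.6x4 + 2.3x5 + 33.6x6 ≥ 47.9   (carbon)
  0.21x1 + 0.53x2 + 0.26x3 + 0.2x4 + 0.3x5 + 1.02x6 ≤ 0.87   (sulfur)
  x1, x2, x3, x4, x5, x6 ≥ 0.
The cheapest feasible vertex uses only ferromanganese, cast iron scrap; scrap grade C, return scrap, stainless scrap, steel scrap are not used. Binding constraints: carbon and sulfur.
Optimal quantities: ferromanganese = 0.30502 kg, cast iron scrap = 0.79014 kg.
Total cost: 1.55·0.30502 + 0.33·0.79014 = 0.73353.

€0.734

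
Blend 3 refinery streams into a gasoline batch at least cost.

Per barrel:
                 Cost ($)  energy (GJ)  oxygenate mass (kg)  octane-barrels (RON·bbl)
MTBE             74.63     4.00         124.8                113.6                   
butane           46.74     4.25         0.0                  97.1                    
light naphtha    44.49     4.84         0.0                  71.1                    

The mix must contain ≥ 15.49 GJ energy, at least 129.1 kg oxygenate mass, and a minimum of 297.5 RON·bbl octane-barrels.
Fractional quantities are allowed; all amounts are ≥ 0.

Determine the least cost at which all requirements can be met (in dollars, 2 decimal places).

$184.48

This is a linear program. Let x1 = barrels of MTBE, x2 = barrels of butane, x3 = barrels of light naphtha.
min 74.63x1 + 46.74x2 + 44.49x3 with:
  4x1 + 4.25x2 + 4.84x3 ≥ 15.49   (energy)
  124.8x1 ≥ 129.1   (oxygenate mass)
  113.6x1 + 97.1x2 + 71.1x3 ≥ 297.5   (octane-barrels)
  x1, x2, x3 ≥ 0.
All 3 inputs are positive at the optimum. The energy, oxygenate mass, octane-barrels requirements are met with equality.
Solving gives x1 = 1.0345, x2 = 0.38138, x3 = 2.0106.
Cost = 74.63·1.0345 + 46.74·0.38138 + 44.49·2.0106 = 184.4820.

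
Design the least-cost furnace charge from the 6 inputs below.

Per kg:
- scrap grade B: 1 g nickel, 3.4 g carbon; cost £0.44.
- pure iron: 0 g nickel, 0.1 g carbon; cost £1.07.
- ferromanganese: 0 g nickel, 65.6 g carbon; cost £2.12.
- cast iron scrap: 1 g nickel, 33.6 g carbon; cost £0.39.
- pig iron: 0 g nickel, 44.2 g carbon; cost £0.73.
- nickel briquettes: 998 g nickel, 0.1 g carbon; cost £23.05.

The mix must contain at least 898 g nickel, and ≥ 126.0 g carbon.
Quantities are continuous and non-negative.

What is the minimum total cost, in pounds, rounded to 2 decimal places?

£22.12

Let x1 = kg of scrap grade B, x2 = kg of pure iron, x3 = kg of ferromanganese, x4 = kg of cast iron scrap, x5 = kg of pig iron, x6 = kg of nickel briquettes.
Minimise 0.44x1 + 1.07x2 + 2.12x3 + 0.39x4 + 0.73x5 + 23.05x6 subject to:
  1x1 + 1x4 + 998x6 ≥ 898   (nickel)
  3.4x1 + 0.1x2 + 65.6x3 + 33.6x4 + 44.2x5 + 0.1x6 ≥ 126   (carbon)
  x1, x2, x3, x4, x5, x6 ≥ 0.
At the optimum only cast iron scrap, nickel briquettes are positive (scrap grade B, pure iron, ferromanganese, pig iron = 0). There the nickel and carbon constraints are tight.
That vertex is x4 = 3.7473, x6 = 0.89604.
Objective = 0.39·3.7473 + 23.05·0.89604 = 22.1152.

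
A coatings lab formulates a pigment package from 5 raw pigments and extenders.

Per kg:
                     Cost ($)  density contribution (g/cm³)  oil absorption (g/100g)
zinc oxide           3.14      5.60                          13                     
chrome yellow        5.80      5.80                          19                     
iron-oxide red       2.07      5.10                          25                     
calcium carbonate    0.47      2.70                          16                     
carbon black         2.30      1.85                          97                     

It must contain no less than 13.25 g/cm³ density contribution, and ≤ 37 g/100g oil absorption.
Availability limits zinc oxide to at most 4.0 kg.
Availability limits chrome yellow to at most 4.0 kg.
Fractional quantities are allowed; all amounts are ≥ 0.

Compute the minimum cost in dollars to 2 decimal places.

Let x1 = kg of zinc oxide, x2 = kg of chrome yellow, x3 = kg of iron-oxide red, x4 = kg of calcium carbonate, x5 = kg of carbon black.
Minimise 3.14x1 + 5.8x2 + 2.07x3 + 0.47x4 + 2.3x5 subject to:
  5.6x1 + 5.8x2 + 5.1x3 + 2.7x4 + 1.85x5 ≥ 13.25   (density contribution)
  13x1 + 19x2 + 25x3 + 16x4 + 97x5 ≤ 37   (oil absorption)
  x1 ≤ 4
  x2 ≤ 4
  x1, x2, x3, x4, x5 ≥ 0.
The minimum-cost mix takes nothing from chrome yellow, iron-oxide red, carbon black — only zinc oxide, calcium carbonate. Binding constraints: density contribution and oil absorption.
So zinc oxide = 2.057 kg, calcium carbonate = 0.6413 kg.
Objective = 3.14·2.057 + 0.47·0.6413 = 6.7604.

$6.76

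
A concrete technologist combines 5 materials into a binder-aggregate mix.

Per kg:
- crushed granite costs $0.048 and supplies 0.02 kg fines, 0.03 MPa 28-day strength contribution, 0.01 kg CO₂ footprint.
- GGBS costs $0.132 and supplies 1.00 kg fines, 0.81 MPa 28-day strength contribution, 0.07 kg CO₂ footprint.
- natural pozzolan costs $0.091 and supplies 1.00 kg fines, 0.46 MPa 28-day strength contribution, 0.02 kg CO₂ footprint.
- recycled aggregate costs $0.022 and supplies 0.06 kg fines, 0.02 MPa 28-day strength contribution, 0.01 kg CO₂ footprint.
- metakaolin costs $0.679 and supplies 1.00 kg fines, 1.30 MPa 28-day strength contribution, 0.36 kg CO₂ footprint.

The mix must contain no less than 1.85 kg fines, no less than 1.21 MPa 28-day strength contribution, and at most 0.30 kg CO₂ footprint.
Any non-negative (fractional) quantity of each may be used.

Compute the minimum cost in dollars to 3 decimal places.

Let x1 = kg of crushed granite, x2 = kg of GGBS, x3 = kg of natural pozzolan, x4 = kg of recycled aggregate, x5 = kg of metakaolin.
Minimize 0.048x1 + 0.132x2 + 0.091x3 + 0.022x4 + 0.679x5 with:
  0.02x1 + 1x2 + 1x3 + 0.06x4 + 1x5 ≥ 1.85   (fines)
  0.03x1 + 0.81x2 + 0.46x3 + 0.02x4 + 1.3x5 ≥ 1.21   (28-day strength contribution)
  0.01x1 + 0.07x2 + 0.02x3 + 0.01x4 + 0.36x5 ≤ 0.3   (CO₂ footprint)
  x1, x2, x3, x4, x5 ≥ 0.
At the optimum only GGBS, natural pozzolan are positive (crushed granite, recycled aggregate, metakaolin = 0). Binding constraints: fines and 28-day strength contribution.
So GGBS = 1.026 kg, natural pozzolan = 0.8243 kg.
Cost = 0.132·1.026 + 0.091·0.8243 = 0.21044.

$0.210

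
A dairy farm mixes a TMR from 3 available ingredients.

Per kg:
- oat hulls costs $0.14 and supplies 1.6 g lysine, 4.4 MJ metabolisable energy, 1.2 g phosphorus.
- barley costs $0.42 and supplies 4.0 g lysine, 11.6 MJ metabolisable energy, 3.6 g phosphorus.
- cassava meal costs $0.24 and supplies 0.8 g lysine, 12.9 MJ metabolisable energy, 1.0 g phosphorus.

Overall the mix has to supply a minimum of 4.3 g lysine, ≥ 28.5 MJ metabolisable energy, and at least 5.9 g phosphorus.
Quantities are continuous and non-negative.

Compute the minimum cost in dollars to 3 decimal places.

$0.780

Treat it as an LP. Let x1 = kg of oat hulls, x2 = kg of barley, x3 = kg of cassava meal.
Minimise 0.14x1 + 0.42x2 + 0.24x3 with:
  1.6x1 + 4x2 + 0.8x3 ≥ 4.3   (lysine)
  4.4x1 + 11.6x2 + 12.9x3 ≥ 28.5   (metabolisable energy)
  1.2x1 + 3.6x2 + 1x3 ≥ 5.9   (phosphorus)
  x1, x2, x3 ≥ 0.
At the optimum only oat hulls, cassava meal are positive (barley = 0). Binding constraints: metabolisable energy and phosphorus.
Optimal quantities: oat hulls = 4.297 kg, cassava meal = 0.7437 kg.
Hence cost = 0.14·4.297 + 0.24·0.7437 = $0.78007.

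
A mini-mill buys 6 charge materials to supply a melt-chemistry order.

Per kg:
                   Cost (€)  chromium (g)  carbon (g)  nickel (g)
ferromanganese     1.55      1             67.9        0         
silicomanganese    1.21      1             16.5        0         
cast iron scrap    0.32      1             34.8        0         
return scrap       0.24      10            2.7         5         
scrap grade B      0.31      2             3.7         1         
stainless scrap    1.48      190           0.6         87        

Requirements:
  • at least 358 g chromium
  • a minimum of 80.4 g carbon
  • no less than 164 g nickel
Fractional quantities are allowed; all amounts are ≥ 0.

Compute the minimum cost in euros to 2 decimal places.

€3.52

This is a linear program. Let x1 = kg of ferromanganese, x2 = kg of silicomanganese, x3 = kg of cast iron scrap, x4 = kg of return scrap, x5 = kg of scrap grade B, x6 = kg of stainless scrap.
min 1.55x1 + 1.21x2 + 0.32x3 + 0.24x4 + 0.31x5 + 1.48x6 subject to:
  1x1 + 1x2 + 1x3 + 10x4 + 2x5 + 190x6 ≥ 358   (chromium)
  67.9x1 + 16.5x2 + 34.8x3 + 2.7x4 + 3.7x5 + 0.6x6 ≥ 80.4   (carbon)
  5x4 + 1x5 + 87x6 ≥ 164   (nickel)
  x1, x2, x3, x4, x5, x6 ≥ 0.
The optimal basis is {cast iron scrap, stainless scrap}; ferromanganese, silicomanganese, return scrap, scrap grade B drop out. There the carbon and nickel constraints are tight.
Solving gives x3 = 2.278, x6 = 1.885.
Hence cost = 0.32·2.278 + 1.48·1.885 = €3.5188.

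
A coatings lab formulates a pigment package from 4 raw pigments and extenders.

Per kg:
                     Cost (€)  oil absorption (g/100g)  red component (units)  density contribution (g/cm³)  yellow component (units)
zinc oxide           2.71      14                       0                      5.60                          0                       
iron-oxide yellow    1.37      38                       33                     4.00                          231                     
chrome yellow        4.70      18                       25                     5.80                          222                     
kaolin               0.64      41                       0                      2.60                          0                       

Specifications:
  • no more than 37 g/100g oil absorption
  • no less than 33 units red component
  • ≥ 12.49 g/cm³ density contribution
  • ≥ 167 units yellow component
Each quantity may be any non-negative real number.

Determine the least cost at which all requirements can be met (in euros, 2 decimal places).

Let x1 = kg of zinc oxide, x2 = kg of iron-oxide yellow, x3 = kg of chrome yellow, x4 = kg of kaolin.
Minimise 2.71x1 + 1.37x2 + 4.7x3 + 0.64x4 s.t.:
  14x1 + 38x2 + 18x3 + 41x4 ≤ 37   (oil absorption)
  33x2 + 25x3 ≥ 33   (red component)
  5.6x1 + 4x2 + 5.8x3 + 2.6x4 ≥ 12.49   (density contribution)
  231x2 + 222x3 ≥ 167   (yellow component)
  x1, x2, x3, x4 ≥ 0.
At the optimum only zinc oxide, iron-oxide yellow, chrome yellow are positive (kaolin = 0). The oil absorption, red component, density contribution requirements are met with equality.
That vertex is x1 = 0.8955, x2 = 0.0494, x3 = 1.255.
Objective = 2.71·0.8955 + 1.37·0.0494 + 4.7·1.255 = 8.3930.

€8.39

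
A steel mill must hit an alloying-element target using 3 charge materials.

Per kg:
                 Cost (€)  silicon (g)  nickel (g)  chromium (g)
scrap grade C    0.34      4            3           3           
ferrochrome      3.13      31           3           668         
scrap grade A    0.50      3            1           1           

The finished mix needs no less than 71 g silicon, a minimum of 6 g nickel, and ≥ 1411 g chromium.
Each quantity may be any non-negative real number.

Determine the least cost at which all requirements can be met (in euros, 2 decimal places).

€7.08

Let x1 = kg of scrap grade C, x2 = kg of ferrochrome, x3 = kg of scrap grade A.
Minimize 0.34x1 + 3.13x2 + 0.5x3 subject to:
  4x1 + 31x2 + 3x3 ≥ 71   (silicon)
  3x1 + 3x2 + 1x3 ≥ 6   (nickel)
  3x1 + 668x2 + 1x3 ≥ 1411   (chromium)
  x1, x2, x3 ≥ 0.
The minimum-cost mix takes nothing from scrap grade A — only scrap grade C, ferrochrome. The silicon and chromium requirements are met with equality.
Solving gives x1 = 1.43, x2 = 2.106.
Hence cost = 0.34·1.43 + 3.13·2.106 = €7.0780.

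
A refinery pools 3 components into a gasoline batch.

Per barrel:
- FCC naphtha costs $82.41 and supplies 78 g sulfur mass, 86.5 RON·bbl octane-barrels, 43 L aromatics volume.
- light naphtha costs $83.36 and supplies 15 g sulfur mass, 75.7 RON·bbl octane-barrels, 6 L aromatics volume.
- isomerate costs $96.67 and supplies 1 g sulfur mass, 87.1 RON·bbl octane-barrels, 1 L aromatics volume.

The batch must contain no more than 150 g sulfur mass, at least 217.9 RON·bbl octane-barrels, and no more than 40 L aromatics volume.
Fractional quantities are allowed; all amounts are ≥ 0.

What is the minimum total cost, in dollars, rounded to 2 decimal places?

$229.71

This is a linear program. Let x1 = barrels of FCC naphtha, x2 = barrels of light naphtha, x3 = barrels of isomerate.
Minimize 82.41x1 + 83.36x2 + 96.67x3 subject to:
  78x1 + 15x2 + 1x3 ≤ 150   (sulfur mass)
  86.5x1 + 75.7x2 + 87.1x3 ≥ 217.9   (octane-barrels)
  43x1 + 6x2 + 1x3 ≤ 40   (aromatics volume)
  x1, x2, x3 ≥ 0.
The optimal basis is {FCC naphtha, isomerate}; light naphtha drops out. Binding constraints: octane-barrels and aromatics volume.
Optimal quantities: FCC naphtha = 0.89267 barrels, isomerate = 1.6152 barrels.
Hence cost = 82.41·0.89267 + 96.67·1.6152 = $229.7063.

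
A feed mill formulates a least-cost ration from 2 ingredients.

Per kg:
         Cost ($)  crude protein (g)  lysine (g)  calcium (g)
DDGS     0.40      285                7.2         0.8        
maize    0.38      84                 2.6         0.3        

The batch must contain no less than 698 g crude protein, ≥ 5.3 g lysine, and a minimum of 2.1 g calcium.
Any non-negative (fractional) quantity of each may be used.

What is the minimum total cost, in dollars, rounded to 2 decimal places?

Let x1 = kg of DDGS, x2 = kg of maize.
min 0.4x1 + 0.38x2 s.t.:
  285x1 + 84x2 ≥ 698   (crude protein)
  7.2x1 + 2.6x2 ≥ 5.3   (lysine)
  0.8x1 + 0.3x2 ≥ 2.1   (calcium)
  x1, x2 ≥ 0.
The minimum-cost mix takes nothing from maize — only DDGS. Binding constraint: calcium.
Optimal quantities: DDGS = 2.625 kg.
Cost = 0.4·2.625 = 1.0500.

$1.05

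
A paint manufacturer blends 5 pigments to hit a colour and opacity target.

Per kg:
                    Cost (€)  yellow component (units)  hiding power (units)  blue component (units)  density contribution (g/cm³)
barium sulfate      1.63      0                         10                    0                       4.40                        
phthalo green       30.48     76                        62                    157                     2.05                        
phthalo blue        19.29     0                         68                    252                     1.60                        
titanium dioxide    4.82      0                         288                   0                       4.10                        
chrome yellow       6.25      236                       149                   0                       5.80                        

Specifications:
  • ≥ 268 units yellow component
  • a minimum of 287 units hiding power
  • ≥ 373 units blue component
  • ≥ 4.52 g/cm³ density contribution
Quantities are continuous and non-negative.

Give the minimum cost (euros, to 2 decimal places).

Let x1 = kg of barium sulfate, x2 = kg of phthalo green, x3 = kg of phthalo blue, x4 = kg of titanium dioxide, x5 = kg of chrome yellow.
Minimise 1.63x1 + 30.48x2 + 19.29x3 + 4.82x4 + 6.25x5 s.t.:
  76x2 + 236x5 ≥ 268   (yellow component)
  10x1 + 62x2 + 68x3 + 288x4 + 149x5 ≥ 287   (hiding power)
  157x2 + 252x3 ≥ 373   (blue component)
  4.4x1 + 2.05x2 + 1.6x3 + 4.1x4 + 5.8x5 ≥ 4.52   (density contribution)
  x1, x2, x3, x4, x5 ≥ 0.
The minimum-cost mix takes nothing from barium sulfate, phthalo green — only phthalo blue, titanium dioxide, chrome yellow. There the yellow component, hiding power, blue component constraints are tight.
Solving gives x3 = 1.48, x4 = 0.05953, x5 = 1.136.
Hence cost = 19.29·1.48 + 4.82·0.05953 + 6.25·1.136 = €35.9361.

€35.94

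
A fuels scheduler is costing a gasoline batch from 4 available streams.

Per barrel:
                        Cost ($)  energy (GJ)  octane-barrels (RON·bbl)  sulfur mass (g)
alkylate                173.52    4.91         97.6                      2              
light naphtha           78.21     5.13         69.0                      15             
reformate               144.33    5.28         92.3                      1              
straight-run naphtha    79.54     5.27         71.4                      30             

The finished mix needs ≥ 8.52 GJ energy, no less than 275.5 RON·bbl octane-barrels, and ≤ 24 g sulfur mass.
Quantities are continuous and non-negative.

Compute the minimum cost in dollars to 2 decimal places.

Let x1 = barrels of alkylate, x2 = barrels of light naphtha, x3 = barrels of reformate, x4 = barrels of straight-run naphtha.
min 173.52x1 + 78.21x2 + 144.33x3 + 79.54x4 with:
  4.91x1 + 5.13x2 + 5.28x3 + 5.27x4 ≥ 8.52   (energy)
  97.6x1 + 69x2 + 92.3x3 + 71.4x4 ≥ 275.5   (octane-barrels)
  2x1 + 15x2 + 1x3 + 30x4 ≤ 24   (sulfur mass)
  x1, x2, x3, x4 ≥ 0.
The minimum-cost mix takes nothing from alkylate, straight-run naphtha — only light naphtha, reformate. There the octane-barrels and sulfur mass constraints are tight.
Optimal quantities: light naphtha = 1.4745 barrels, reformate = 1.88255 barrels.
Hence cost = 78.21·1.4745 + 144.33·1.88255 = $387.0291.

$387.03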